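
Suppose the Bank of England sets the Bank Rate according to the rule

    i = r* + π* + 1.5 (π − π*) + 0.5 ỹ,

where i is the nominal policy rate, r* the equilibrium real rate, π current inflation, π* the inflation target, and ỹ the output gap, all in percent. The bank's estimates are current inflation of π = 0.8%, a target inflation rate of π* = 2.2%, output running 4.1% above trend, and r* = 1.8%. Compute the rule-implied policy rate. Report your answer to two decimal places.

Output 4.1% above potential → ỹ = 4.1.
i = 1.8 + 2.2 + 1.5 × (0.8 − 2.2) + 0.5 × 4.1
   = 1.8 + 2.2 − 2.1 + 2.05 = 3.95

3.95%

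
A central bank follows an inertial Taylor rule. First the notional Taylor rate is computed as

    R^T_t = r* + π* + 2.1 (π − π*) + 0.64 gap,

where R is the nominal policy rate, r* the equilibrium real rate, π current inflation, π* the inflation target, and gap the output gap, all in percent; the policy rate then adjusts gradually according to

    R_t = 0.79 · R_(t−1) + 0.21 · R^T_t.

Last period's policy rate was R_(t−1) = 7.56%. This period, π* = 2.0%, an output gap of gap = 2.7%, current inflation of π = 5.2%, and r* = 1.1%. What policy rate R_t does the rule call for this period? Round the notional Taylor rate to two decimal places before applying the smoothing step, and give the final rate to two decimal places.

8.40%

R^T_t = 1.1 + 2.0 + 2.1 × (5.2 − 2.0) + 0.64 × 2.7
   = 1.1 + 2 + 6.72 + 1.728 = 11.55
R_t = 0.79 × 7.56 + 0.21 × 11.55 = 5.9724 + 2.4255 = 8.40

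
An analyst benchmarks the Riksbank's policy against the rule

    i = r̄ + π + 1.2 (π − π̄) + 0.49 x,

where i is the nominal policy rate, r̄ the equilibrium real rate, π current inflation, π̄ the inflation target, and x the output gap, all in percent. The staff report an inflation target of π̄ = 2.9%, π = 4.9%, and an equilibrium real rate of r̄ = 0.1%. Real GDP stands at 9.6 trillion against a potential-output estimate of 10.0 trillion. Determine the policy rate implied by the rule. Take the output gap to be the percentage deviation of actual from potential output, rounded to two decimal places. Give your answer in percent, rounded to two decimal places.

5.44%

Output gap = 100 × (9.6 − 10.0) / 10.0 = -4.00%.
i = 0.10 + 4.90 + 1.2 × (4.90 − 2.90) + 0.49 × (-4.00)
   = 0.10 + 4.9 + 2.4 − 1.96 = 5.44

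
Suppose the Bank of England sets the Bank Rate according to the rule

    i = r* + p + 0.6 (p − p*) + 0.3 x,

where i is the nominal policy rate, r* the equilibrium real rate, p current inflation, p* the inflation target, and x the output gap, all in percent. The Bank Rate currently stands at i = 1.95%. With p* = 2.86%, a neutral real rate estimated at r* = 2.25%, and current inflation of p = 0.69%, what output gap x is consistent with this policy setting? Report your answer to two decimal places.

1.04%

0.3 x = 1.95 − 2.25 − 0.69 − 0.6 × (0.69 − 2.86) = 0.312
x = 0.312 / 0.3 = 1.04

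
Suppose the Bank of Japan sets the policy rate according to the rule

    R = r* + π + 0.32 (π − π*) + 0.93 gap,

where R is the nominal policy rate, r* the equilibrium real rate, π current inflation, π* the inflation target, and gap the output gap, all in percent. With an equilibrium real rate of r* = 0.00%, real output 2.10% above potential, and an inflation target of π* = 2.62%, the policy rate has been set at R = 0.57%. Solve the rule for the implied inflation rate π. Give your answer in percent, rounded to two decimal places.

Output 2.10% above potential → gap = 2.10.
Collecting π: R = r* + (1 + 0.32) π − 0.32 π* + 0.93 gap
1.32 π = 0.57 − 0.00 + 0.32 × 2.62 − 0.93 × 2.10 = -0.5446
π = -0.5446 / 1.32 = -0.41

-0.41%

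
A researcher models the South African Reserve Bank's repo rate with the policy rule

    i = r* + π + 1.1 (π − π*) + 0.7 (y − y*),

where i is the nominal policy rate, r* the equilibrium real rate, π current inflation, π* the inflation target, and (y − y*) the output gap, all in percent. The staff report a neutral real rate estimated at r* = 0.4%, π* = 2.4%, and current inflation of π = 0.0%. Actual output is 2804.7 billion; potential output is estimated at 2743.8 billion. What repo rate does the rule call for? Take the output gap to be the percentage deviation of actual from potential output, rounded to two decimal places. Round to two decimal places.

-0.69%

Output gap = 100 × (2804.7 − 2743.8) / 2743.8 = 2.22%.
i = 0.40 + 0.00 + 1.1 × (0.00 − 2.40) + 0.7 × 2.22
   = 0.40 + 0 − 2.64 + 1.554 = -0.69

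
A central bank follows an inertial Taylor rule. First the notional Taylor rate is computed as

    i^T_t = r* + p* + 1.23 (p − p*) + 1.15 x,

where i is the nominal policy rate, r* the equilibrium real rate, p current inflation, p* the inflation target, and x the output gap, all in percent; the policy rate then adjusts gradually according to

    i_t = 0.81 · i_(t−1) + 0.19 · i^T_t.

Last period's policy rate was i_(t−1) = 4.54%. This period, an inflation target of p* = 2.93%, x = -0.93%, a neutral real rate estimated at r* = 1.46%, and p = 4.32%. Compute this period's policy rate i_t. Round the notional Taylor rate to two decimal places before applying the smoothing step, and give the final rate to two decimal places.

i^T_t = 1.46 + 2.93 + 1.23 × (4.32 − 2.93) + 1.15 × (-0.93)
   = 1.46 + 2.93 + 1.7097 − 1.0695 = 5.03
i_t = 0.81 × 4.54 + 0.19 × 5.03 = 3.6774 + 0.9557 = 4.63

4.63%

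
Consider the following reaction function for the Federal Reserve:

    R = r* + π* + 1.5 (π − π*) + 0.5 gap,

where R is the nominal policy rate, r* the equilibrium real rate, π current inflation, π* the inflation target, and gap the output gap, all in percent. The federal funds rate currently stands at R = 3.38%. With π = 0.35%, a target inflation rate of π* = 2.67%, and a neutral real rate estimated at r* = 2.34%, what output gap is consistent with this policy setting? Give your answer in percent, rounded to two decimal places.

3.70%

0.5 gap = 3.38 − 2.34 − 2.67 − 1.5 × (0.35 − 2.67) = 1.85
gap = 1.85 / 0.5 = 3.70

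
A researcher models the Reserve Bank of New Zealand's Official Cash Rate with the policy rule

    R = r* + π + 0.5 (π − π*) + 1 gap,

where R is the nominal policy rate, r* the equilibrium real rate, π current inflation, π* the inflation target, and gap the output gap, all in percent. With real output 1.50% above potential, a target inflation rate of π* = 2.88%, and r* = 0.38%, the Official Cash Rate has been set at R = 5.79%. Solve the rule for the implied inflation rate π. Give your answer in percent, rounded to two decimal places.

3.57%

Output 1.50% above potential → gap = 1.50.
Collecting π: R = r* + (1 + 0.5) π − 0.5 π* + 1 gap
1.5 π = 5.79 − 0.38 + 0.5 × 2.88 − 1 × 1.50 = 5.35
π = 5.35 / 1.5 = 3.57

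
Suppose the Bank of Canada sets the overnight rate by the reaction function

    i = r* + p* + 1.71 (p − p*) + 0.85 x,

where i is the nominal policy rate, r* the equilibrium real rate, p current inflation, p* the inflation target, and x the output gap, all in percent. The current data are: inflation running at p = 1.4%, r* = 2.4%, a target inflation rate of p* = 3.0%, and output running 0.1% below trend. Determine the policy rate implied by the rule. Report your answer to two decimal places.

Output 0.1% below potential → x = -0.1.
i = 2.4 + 3.0 + 1.71 × (1.4 − 3.0) + 0.85 × (-0.1)
   = 2.4 + 3 − 2.736 − 0.085 = 2.58

2.58%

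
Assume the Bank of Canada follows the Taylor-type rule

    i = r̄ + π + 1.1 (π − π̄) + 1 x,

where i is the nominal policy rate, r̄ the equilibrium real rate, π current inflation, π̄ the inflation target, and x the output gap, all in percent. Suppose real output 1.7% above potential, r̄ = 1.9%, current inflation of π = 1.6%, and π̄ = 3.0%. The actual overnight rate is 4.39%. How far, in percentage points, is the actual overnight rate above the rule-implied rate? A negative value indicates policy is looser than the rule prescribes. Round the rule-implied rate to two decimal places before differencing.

Output 1.7% above potential → x = 1.7.
i = 1.9 + 1.6 + 1.1 × (1.6 − 3.0) + 1 × 1.7
   = 1.9 + 1.6 − 1.54 + 1.7 = 3.66
Deviation = 4.39 − 3.66 = 0.73 pp.

0.73 pp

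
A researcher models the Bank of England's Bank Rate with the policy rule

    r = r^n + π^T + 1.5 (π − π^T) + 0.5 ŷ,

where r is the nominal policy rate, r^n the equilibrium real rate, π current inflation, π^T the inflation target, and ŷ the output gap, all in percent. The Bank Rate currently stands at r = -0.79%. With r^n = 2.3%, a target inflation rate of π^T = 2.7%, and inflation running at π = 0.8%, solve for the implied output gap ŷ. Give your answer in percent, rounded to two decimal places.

-5.88%

0.5 ŷ = -0.79 − 2.3 − 2.7 − 1.5 × (0.8 − 2.7) = -2.94
ŷ = -2.94 / 0.5 = -5.88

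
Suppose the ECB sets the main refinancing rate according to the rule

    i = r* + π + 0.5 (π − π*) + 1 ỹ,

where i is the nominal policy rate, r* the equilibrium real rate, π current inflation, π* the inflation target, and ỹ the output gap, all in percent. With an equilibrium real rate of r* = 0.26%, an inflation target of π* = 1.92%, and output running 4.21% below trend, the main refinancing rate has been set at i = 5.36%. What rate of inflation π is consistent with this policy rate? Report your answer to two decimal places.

6.85%

Output 4.21% below potential → ỹ = -4.21.
Collecting π: i = r* + (1 + 0.5) π − 0.5 π* + 1 ỹ
1.5 π = 5.36 − 0.26 + 0.5 × 1.92 − 1 × (-4.21) = 10.27
π = 10.27 / 1.5 = 6.85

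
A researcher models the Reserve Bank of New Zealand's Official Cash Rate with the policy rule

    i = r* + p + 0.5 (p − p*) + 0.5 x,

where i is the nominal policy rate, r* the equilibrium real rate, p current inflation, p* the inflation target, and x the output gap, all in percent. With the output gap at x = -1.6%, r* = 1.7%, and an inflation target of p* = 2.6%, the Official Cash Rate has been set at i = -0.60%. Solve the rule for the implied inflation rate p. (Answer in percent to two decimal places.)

-0.13%

Collecting p: i = r* + (1 + 0.5) p − 0.5 p* + 0.5 x
1.5 p = -0.60 − 1.7 + 0.5 × 2.6 − 0.5 × (-1.6) = -0.2
p = -0.2 / 1.5 = -0.13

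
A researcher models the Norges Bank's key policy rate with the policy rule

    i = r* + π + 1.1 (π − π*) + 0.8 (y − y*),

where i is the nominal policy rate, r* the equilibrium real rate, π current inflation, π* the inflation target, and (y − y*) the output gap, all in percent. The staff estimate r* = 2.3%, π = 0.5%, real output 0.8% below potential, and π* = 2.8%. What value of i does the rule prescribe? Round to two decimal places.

-0.37%

Output 0.8% below potential → (y − y*) = -0.8.
i = 2.3 + 0.5 + 1.1 × (0.5 − 2.8) + 0.8 × (-0.8)
   = 2.3 + 0.5 − 2.53 − 0.64 = -0.37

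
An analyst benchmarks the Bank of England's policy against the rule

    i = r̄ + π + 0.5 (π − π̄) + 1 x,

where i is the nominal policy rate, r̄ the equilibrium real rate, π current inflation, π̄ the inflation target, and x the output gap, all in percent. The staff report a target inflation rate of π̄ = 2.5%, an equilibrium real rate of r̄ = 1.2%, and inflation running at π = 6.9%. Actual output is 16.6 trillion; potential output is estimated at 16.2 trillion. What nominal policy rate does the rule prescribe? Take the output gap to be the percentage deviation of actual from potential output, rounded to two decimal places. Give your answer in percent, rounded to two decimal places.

Output gap = 100 × (16.6 − 16.2) / 16.2 = 2.47%.
i = 1.20 + 6.90 + 0.5 × (6.90 − 2.50) + 1 × 2.47
   = 1.20 + 6.9 + 2.2 + 2.47 = 12.77

12.77%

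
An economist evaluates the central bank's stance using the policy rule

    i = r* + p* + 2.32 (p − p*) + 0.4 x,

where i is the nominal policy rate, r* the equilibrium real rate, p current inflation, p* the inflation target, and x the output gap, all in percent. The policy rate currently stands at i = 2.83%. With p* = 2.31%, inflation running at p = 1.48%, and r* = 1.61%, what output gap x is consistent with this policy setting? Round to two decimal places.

2.09%

0.4 x = 2.83 − 1.61 − 2.31 − 2.32 × (1.48 − 2.31) = 0.8356
x = 0.8356 / 0.4 = 2.09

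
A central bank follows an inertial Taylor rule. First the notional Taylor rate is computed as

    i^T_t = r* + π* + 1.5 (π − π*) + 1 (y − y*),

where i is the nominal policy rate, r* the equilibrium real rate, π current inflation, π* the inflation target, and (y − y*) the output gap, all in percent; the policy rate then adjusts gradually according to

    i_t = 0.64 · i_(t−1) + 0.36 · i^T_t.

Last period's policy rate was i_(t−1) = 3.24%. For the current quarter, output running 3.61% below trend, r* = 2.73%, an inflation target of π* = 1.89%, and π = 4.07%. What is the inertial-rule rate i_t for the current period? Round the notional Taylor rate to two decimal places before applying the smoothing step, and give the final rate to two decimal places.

3.61%

Output 3.61% below potential → (y − y*) = -3.61.
i^T_t = 2.73 + 1.89 + 1.5 × (4.07 − 1.89) + 1 × (-3.61)
   = 2.73 + 1.89 + 3.27 − 3.61 = 4.28
i_t = 0.64 × 3.24 + 0.36 × 4.28 = 2.0736 + 1.5408 = 3.61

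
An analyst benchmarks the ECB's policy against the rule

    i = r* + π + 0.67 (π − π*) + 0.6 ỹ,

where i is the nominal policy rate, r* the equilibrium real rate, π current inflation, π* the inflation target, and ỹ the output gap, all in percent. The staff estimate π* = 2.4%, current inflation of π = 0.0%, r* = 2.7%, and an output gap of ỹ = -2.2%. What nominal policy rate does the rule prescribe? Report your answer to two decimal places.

i = 2.7 + 0.0 + 0.67 × (0.0 − 2.4) + 0.6 × (-2.2)
   = 2.7 + 0 − 1.608 − 1.32 = -0.23

-0.23%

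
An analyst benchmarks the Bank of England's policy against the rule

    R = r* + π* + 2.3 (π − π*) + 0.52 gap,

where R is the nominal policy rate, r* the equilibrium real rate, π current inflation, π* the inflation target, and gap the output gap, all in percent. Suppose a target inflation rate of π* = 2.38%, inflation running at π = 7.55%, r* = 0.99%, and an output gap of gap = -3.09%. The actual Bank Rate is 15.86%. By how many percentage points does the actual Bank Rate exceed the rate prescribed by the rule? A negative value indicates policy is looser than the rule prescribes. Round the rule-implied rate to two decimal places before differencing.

R = 0.99 + 2.38 + 2.3 × (7.55 − 2.38) + 0.52 × (-3.09)
   = 0.99 + 2.38 + 11.891 − 1.6068 = 13.65
Deviation = 15.86 − 13.65 = 2.21 pp.

2.21 pp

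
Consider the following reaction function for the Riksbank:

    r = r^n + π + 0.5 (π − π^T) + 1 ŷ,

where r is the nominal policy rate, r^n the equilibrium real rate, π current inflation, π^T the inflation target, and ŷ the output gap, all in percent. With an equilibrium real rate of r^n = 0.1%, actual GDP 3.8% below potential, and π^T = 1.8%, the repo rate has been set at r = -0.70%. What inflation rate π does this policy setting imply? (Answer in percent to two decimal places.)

Output 3.8% below potential → ŷ = -3.8.
Collecting π: r = r^n + (1 + 0.5) π − 0.5 π^T + 1 ŷ
1.5 π = -0.70 − 0.1 + 0.5 × 1.8 − 1 × (-3.8) = 3.9
π = 3.9 / 1.5 = 2.60

2.60%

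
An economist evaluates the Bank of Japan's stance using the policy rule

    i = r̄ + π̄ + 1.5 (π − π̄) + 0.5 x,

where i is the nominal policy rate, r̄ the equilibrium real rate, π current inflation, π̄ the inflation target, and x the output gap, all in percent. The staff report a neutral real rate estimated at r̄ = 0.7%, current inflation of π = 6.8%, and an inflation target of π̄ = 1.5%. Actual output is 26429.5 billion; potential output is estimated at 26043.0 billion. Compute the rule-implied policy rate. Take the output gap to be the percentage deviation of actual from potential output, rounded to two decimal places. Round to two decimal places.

10.89%

Output gap = 100 × (26429.5 − 26043.0) / 26043.0 = 1.48%.
i = 0.70 + 1.50 + 1.5 × (6.80 − 1.50) + 0.5 × 1.48
   = 0.70 + 1.5 + 7.95 + 0.74 = 10.89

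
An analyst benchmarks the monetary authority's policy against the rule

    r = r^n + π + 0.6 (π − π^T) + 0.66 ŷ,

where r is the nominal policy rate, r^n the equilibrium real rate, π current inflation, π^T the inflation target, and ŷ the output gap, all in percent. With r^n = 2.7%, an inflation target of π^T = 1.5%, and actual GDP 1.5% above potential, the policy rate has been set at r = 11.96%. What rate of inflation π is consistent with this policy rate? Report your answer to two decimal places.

5.73%

Output 1.5% above potential → ŷ = 1.5.
Collecting π: r = r^n + (1 + 0.6) π − 0.6 π^T + 0.66 ŷ
1.6 π = 11.96 − 2.7 + 0.6 × 1.5 − 0.66 × 1.5 = 9.17
π = 9.17 / 1.6 = 5.73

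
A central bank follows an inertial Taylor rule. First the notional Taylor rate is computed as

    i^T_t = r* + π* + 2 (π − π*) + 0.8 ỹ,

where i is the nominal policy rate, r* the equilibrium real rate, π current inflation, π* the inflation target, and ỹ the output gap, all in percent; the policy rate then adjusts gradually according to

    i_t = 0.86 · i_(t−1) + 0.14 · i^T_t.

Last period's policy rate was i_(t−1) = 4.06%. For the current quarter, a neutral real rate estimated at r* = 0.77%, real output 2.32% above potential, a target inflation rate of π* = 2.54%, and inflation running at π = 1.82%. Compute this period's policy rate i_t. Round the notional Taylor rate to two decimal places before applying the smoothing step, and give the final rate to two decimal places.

Output 2.32% above potential → ỹ = 2.32.
i^T_t = 0.77 + 2.54 + 2 × (1.82 − 2.54) + 0.8 × 2.32
   = 0.77 + 2.54 − 1.44 + 1.856 = 3.73
i_t = 0.86 × 4.06 + 0.14 × 3.73 = 3.4916 + 0.5222 = 4.01

4.01%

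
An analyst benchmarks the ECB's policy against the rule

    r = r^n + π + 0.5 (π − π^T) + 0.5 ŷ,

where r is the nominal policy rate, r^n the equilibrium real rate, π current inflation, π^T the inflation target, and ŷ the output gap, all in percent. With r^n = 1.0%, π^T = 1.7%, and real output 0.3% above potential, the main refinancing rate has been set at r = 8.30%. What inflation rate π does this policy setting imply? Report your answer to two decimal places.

5.33%

Output 0.3% above potential → ŷ = 0.3.
Collecting π: r = r^n + (1 + 0.5) π − 0.5 π^T + 0.5 ŷ
1.5 π = 8.30 − 1.0 + 0.5 × 1.7 − 0.5 × 0.3 = 8
π = 8 / 1.5 = 5.33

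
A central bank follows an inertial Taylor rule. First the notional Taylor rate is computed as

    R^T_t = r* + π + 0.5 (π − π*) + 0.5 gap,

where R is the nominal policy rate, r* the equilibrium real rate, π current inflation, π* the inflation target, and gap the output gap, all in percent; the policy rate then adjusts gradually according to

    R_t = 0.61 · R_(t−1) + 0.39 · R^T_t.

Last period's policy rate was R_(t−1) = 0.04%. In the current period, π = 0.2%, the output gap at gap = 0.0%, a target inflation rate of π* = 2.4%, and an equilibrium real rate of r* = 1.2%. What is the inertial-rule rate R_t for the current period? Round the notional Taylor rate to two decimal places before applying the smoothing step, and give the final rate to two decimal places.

0.14%

R^T_t = 1.2 + 0.2 + 0.5 × (0.2 − 2.4) + 0.5 × 0.0
   = 1.2 + 0.2 − 1.1 + 0 = 0.30
R_t = 0.61 × 0.04 + 0.39 × 0.30 = 0.0244 + 0.117 = 0.14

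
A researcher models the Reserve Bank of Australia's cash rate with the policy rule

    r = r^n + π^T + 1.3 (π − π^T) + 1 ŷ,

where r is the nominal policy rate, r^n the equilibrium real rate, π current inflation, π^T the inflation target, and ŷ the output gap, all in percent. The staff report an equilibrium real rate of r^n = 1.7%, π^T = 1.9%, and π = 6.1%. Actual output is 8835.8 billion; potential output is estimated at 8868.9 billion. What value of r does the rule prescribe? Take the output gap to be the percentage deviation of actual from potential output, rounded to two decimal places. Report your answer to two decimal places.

Output gap = 100 × (8835.8 − 8868.9) / 8868.9 = -0.37%.
r = 1.70 + 1.90 + 1.3 × (6.10 − 1.90) + 1 × (-0.37)
   = 1.70 + 1.9 + 5.46 − 0.37 = 8.69

8.69%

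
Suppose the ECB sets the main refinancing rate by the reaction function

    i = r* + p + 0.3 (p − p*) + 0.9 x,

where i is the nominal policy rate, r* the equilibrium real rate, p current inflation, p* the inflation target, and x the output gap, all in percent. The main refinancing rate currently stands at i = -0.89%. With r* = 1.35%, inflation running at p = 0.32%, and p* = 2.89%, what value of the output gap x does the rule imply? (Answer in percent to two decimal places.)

0.9 x = -0.89 − 1.35 − 0.32 − 0.3 × (0.32 − 2.89) = -1.789
x = -1.789 / 0.9 = -1.99

-1.99%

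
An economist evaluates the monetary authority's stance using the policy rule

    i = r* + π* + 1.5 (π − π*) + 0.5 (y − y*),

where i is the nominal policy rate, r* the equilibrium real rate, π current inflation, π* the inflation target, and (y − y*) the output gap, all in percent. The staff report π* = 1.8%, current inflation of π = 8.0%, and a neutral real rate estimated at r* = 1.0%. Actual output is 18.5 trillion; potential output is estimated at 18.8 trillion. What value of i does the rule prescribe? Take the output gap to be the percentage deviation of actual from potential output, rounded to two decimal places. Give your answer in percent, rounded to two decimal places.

Output gap = 100 × (18.5 − 18.8) / 18.8 = -1.60%.
i = 1.00 + 1.80 + 1.5 × (8.00 − 1.80) + 0.5 × (-1.60)
   = 1.00 + 1.8 + 9.3 − 0.8 = 11.30

11.30%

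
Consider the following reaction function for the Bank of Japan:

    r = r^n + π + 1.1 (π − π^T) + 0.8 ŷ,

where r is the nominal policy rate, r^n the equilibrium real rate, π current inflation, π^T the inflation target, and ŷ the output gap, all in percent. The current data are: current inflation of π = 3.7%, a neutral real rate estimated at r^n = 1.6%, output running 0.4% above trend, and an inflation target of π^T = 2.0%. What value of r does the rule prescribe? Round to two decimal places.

7.49%

Output 0.4% above potential → ŷ = 0.4.
r = 1.6 + 3.7 + 1.1 × (3.7 − 2.0) + 0.8 × 0.4
   = 1.6 + 3.7 + 1.87 + 0.32 = 7.49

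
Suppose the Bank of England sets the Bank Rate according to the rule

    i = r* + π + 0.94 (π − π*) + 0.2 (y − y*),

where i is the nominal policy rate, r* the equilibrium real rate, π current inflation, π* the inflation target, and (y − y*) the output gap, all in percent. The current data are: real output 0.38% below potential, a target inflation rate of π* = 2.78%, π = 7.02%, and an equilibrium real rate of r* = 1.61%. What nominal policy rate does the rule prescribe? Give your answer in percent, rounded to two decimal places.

12.54%

Output 0.38% below potential → (y − y*) = -0.38.
i = 1.61 + 7.02 + 0.94 × (7.02 − 2.78) + 0.2 × (-0.38)
   = 1.61 + 7.02 + 3.9856 − 0.076 = 12.54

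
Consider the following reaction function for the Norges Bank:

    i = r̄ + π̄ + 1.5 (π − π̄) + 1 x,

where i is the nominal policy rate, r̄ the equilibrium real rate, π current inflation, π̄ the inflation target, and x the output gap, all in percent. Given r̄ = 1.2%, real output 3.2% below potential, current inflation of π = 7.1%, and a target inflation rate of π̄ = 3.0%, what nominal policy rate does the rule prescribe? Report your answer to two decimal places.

7.15%

Output 3.2% below potential → x = -3.2.
i = 1.2 + 3.0 + 1.5 × (7.1 − 3.0) + 1 × (-3.2)
   = 1.2 + 3 + 6.15 − 3.2 = 7.15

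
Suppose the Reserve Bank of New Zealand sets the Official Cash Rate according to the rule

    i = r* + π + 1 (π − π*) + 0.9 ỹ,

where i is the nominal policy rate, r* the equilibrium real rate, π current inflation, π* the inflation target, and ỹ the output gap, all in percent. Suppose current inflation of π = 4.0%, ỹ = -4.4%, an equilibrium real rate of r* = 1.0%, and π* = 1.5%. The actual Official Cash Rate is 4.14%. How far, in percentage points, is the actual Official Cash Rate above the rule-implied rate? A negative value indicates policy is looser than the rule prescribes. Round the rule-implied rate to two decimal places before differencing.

0.60 pp

i = 1.0 + 4.0 + 1 × (4.0 − 1.5) + 0.9 × (-4.4)
   = 1.0 + 4 + 2.5 − 3.96 = 3.54
Deviation = 4.14 − 3.54 = 0.60 pp.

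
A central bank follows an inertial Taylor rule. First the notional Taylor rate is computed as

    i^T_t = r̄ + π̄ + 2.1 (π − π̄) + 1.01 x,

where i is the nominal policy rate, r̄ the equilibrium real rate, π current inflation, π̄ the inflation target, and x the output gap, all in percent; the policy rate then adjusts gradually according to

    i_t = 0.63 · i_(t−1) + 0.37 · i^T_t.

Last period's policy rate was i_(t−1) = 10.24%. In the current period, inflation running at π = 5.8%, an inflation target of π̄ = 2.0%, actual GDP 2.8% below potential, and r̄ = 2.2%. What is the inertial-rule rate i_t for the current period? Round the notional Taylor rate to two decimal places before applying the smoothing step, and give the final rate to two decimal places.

9.91%

Output 2.8% below potential → x = -2.8.
i^T_t = 2.2 + 2.0 + 2.1 × (5.8 − 2.0) + 1.01 × (-2.8)
   = 2.2 + 2 + 7.98 − 2.828 = 9.35
i_t = 0.63 × 10.24 + 0.37 × 9.35 = 6.4512 + 3.4595 = 9.91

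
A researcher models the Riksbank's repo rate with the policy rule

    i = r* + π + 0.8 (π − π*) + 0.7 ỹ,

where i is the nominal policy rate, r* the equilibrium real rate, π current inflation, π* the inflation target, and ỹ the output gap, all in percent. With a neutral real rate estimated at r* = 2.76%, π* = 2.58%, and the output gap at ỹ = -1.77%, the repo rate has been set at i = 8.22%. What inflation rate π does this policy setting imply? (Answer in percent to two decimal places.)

4.87%

Collecting π: i = r* + (1 + 0.8) π − 0.8 π* + 0.7 ỹ
1.8 π = 8.22 − 2.76 + 0.8 × 2.58 − 0.7 × (-1.77) = 8.763
π = 8.763 / 1.8 = 4.87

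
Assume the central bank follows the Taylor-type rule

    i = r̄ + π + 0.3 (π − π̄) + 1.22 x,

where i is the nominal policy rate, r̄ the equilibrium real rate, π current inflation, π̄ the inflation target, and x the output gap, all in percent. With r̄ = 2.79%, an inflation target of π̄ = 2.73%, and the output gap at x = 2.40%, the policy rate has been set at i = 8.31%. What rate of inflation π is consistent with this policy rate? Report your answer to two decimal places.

2.62%

Collecting π: i = r̄ + (1 + 0.3) π − 0.3 π̄ + 1.22 x
1.3 π = 8.31 − 2.79 + 0.3 × 2.73 − 1.22 × 2.40 = 3.411
π = 3.411 / 1.3 = 2.62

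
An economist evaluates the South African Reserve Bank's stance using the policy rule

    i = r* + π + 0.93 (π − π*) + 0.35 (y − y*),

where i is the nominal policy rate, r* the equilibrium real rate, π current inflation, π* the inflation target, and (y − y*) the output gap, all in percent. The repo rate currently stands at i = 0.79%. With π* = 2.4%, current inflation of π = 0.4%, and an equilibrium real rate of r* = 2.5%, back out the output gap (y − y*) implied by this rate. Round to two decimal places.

0.35 (y − y*) = 0.79 − 2.5 − 0.4 − 0.93 × (0.4 − 2.4) = -0.25
(y − y*) = -0.25 / 0.35 = -0.71

-0.71%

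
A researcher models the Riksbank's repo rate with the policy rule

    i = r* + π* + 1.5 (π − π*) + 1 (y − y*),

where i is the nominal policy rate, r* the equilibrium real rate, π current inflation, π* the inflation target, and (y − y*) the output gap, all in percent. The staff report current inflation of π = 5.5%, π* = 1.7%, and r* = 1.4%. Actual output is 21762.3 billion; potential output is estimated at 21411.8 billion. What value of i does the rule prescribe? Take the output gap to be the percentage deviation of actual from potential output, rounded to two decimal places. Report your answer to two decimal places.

10.44%

Output gap = 100 × (21762.3 − 21411.8) / 21411.8 = 1.64%.
i = 1.40 + 1.70 + 1.5 × (5.50 − 1.70) + 1 × 1.64
   = 1.40 + 1.7 + 5.7 + 1.64 = 10.44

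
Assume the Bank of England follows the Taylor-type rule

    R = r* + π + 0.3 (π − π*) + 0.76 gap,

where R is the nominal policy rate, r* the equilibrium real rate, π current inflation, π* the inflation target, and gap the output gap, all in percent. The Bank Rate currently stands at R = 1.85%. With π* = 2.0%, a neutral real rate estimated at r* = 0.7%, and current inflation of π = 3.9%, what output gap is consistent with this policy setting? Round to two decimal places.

0.76 gap = 1.85 − 0.7 − 3.9 − 0.3 × (3.9 − 2.0) = -3.32
gap = -3.32 / 0.76 = -4.37

-4.37%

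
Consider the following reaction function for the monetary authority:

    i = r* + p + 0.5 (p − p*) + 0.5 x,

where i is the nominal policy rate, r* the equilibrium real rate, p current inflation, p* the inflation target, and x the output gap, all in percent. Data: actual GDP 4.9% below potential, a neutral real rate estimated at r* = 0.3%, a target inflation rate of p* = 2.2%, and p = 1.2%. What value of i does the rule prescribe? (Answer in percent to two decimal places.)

-1.45%

Output 4.9% below potential → x = -4.9.
i = 0.3 + 1.2 + 0.5 × (1.2 − 2.2) + 0.5 × (-4.9)
   = 0.3 + 1.2 − 0.5 − 2.45 = -1.45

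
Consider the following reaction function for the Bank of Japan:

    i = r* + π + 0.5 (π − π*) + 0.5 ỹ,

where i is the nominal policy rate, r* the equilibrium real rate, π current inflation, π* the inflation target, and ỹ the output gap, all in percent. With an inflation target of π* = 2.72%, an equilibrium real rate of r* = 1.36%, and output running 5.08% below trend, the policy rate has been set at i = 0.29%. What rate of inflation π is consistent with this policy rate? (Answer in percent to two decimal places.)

Output 5.08% below potential → ỹ = -5.08.
Collecting π: i = r* + (1 + 0.5) π − 0.5 π* + 0.5 ỹ
1.5 π = 0.29 − 1.36 + 0.5 × 2.72 − 0.5 × (-5.08) = 2.83
π = 2.83 / 1.5 = 1.89

1.89%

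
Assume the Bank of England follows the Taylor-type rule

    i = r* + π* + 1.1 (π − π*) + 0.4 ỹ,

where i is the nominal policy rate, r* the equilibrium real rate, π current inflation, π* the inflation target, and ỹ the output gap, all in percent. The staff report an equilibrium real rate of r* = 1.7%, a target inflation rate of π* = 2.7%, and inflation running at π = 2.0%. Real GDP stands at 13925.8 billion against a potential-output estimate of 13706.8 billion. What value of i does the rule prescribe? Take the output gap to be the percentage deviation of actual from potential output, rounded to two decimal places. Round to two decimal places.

Output gap = 100 × (13925.8 − 13706.8) / 13706.8 = 1.60%.
i = 1.70 + 2.70 + 1.1 × (2.00 − 2.70) + 0.4 × 1.60
   = 1.70 + 2.7 − 0.77 + 0.64 = 4.27

4.27%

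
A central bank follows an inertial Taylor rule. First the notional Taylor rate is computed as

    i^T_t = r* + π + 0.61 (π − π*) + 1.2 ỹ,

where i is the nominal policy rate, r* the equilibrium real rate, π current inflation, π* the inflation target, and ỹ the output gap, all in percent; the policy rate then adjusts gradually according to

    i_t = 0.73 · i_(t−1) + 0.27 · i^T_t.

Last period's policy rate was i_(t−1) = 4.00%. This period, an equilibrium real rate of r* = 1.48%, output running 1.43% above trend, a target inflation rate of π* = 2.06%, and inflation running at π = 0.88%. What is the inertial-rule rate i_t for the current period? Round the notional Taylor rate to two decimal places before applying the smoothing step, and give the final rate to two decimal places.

3.83%

Output 1.43% above potential → ỹ = 1.43.
i^T_t = 1.48 + 0.88 + 0.61 × (0.88 − 2.06) + 1.2 × 1.43
   = 1.48 + 0.88 − 0.7198 + 1.716 = 3.36
i_t = 0.73 × 4.00 + 0.27 × 3.36 = 2.92 + 0.9072 = 3.83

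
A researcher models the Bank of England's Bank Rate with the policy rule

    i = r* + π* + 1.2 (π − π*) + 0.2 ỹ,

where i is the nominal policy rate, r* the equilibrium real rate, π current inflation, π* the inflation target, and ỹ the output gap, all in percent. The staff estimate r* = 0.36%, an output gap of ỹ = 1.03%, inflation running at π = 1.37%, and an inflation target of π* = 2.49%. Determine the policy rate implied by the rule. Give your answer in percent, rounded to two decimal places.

i = 0.36 + 2.49 + 1.2 × (1.37 − 2.49) + 0.2 × 1.03
   = 0.36 + 2.49 − 1.344 + 0.206 = 1.71

1.71%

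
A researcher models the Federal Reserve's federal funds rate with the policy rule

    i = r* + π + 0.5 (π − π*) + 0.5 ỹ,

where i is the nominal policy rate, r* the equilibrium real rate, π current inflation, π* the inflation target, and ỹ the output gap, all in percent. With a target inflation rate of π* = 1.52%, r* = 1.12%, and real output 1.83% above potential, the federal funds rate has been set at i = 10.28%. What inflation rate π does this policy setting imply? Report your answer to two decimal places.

Output 1.83% above potential → ỹ = 1.83.
Collecting π: i = r* + (1 + 0.5) π − 0.5 π* + 0.5 ỹ
1.5 π = 10.28 − 1.12 + 0.5 × 1.52 − 0.5 × 1.83 = 9.005
π = 9.005 / 1.5 = 6.00

6.00%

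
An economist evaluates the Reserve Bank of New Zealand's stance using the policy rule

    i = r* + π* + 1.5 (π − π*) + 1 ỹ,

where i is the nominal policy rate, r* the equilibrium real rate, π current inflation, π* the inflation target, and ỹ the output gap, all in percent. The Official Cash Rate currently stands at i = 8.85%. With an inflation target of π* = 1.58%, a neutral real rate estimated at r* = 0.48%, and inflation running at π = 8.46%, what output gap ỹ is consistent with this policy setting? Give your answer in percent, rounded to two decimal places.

1 ỹ = 8.85 − 0.48 − 1.58 − 1.5 × (8.46 − 1.58) = -3.53
ỹ = -3.53 / 1 = -3.53

-3.53%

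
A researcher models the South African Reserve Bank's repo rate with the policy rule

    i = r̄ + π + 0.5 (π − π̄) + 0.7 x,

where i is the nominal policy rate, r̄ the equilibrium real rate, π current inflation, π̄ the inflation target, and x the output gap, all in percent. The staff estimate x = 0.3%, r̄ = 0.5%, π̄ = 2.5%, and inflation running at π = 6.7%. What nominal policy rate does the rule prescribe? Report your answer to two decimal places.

9.51%

i = 0.5 + 6.7 + 0.5 × (6.7 − 2.5) + 0.7 × 0.3
   = 0.5 + 6.7 + 2.1 + 0.21 = 9.51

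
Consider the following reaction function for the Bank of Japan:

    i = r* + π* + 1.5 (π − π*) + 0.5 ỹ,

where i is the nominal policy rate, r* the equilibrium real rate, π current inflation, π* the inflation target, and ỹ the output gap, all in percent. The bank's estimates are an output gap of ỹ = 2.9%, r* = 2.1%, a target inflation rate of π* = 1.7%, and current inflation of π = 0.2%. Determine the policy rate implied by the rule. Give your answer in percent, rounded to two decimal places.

3.00%

i = 2.1 + 1.7 + 1.5 × (0.2 − 1.7) + 0.5 × 2.9
   = 2.1 + 1.7 − 2.25 + 1.45 = 3.00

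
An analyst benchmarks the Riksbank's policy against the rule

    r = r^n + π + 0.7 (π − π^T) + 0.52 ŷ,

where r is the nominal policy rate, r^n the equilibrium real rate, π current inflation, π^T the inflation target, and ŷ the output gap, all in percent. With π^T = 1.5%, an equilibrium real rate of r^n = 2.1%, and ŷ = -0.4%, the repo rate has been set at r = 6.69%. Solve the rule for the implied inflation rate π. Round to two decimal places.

3.44%

Collecting π: r = r^n + (1 + 0.7) π − 0.7 π^T + 0.52 ŷ
1.7 π = 6.69 − 2.1 + 0.7 × 1.5 − 0.52 × (-0.4) = 5.848
π = 5.848 / 1.7 = 3.44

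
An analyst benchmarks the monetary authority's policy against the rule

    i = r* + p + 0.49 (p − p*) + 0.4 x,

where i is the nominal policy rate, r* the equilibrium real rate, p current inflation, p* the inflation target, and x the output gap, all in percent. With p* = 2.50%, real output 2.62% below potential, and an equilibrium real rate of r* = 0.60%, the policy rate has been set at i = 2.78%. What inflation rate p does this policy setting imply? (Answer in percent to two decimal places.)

2.99%

Output 2.62% below potential → x = -2.62.
Collecting p: i = r* + (1 + 0.49) p − 0.49 p* + 0.4 x
1.49 p = 2.78 − 0.60 + 0.49 × 2.50 − 0.4 × (-2.62) = 4.453
p = 4.453 / 1.49 = 2.99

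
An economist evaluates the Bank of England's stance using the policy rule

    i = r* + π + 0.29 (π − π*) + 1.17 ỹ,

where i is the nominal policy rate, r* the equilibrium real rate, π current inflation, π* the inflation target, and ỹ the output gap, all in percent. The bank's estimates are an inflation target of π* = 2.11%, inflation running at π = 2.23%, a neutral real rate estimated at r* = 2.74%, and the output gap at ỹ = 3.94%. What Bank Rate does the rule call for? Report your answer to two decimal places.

i = 2.74 + 2.23 + 0.29 × (2.23 − 2.11) + 1.17 × 3.94
   = 2.74 + 2.23 + 0.0348 + 4.6098 = 9.61

9.61%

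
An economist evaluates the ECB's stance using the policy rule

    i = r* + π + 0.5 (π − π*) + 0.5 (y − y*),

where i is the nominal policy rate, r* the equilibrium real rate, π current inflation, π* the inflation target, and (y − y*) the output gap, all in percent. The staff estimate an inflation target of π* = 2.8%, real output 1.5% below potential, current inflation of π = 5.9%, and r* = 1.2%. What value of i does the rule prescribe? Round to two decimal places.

7.90%

Output 1.5% below potential → (y − y*) = -1.5.
i = 1.2 + 5.9 + 0.5 × (5.9 − 2.8) + 0.5 × (-1.5)
   = 1.2 + 5.9 + 1.55 − 0.75 = 7.90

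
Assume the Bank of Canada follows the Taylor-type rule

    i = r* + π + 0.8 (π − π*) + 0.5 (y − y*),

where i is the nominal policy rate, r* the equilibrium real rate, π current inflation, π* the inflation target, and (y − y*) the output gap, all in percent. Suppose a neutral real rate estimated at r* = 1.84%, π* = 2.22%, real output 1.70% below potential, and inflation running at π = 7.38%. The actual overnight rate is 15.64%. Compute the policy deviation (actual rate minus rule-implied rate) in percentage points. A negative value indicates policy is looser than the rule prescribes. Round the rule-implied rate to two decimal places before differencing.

3.14 pp

Output 1.70% below potential → (y − y*) = -1.70.
i = 1.84 + 7.38 + 0.8 × (7.38 − 2.22) + 0.5 × (-1.70)
   = 1.84 + 7.38 + 4.128 − 0.85 = 12.50
Deviation = 15.64 − 12.50 = 3.14 pp.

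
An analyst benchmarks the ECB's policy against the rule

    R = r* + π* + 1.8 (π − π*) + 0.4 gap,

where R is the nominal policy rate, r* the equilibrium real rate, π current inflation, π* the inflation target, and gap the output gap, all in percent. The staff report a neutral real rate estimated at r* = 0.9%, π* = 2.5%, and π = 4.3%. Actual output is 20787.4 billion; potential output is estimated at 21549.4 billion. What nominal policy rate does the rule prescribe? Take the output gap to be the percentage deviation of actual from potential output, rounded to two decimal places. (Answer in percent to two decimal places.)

Output gap = 100 × (20787.4 − 21549.4) / 21549.4 = -3.54%.
R = 0.90 + 2.50 + 1.8 × (4.30 − 2.50) + 0.4 × (-3.54)
   = 0.90 + 2.5 + 3.24 − 1.416 = 5.22

5.22%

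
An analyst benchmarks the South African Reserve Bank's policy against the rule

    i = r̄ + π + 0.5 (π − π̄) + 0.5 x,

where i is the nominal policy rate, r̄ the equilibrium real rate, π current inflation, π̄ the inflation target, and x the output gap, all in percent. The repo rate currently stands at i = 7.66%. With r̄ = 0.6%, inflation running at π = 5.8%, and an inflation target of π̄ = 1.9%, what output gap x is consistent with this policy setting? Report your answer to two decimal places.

-1.38%

0.5 x = 7.66 − 0.6 − 5.8 − 0.5 × (5.8 − 1.9) = -0.69
x = -0.69 / 0.5 = -1.38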